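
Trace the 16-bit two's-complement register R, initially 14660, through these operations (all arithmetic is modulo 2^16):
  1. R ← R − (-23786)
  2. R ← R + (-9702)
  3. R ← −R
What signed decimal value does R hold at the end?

Start: R = 14660 = 0011100101000100.
R = 14660 − (-23786) = 38446; wraps to -27090 = 1001011000101110
R = -27090 + (-9702) = -36792; wraps to 28744 = 0111000001001000
R = −(28744) = -28744 = 1000111110111000

-28744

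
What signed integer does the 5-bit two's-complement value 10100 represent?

-12

MSB is 1, so the value is negative.
Invert: 01011. Add 1: 01100 = 12. So the value is −12.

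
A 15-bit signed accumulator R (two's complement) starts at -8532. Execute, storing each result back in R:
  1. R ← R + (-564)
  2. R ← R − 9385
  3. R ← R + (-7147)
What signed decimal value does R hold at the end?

Start: R = -8532 = 101111010101100.
R = -8532 + (-564) = -9096 = 101110001111000
R = -9096 − 9385 = -18481; wraps to 14287 = 011011111001111
R = 14287 + (-7147) = 7140 = 001101111100100

7140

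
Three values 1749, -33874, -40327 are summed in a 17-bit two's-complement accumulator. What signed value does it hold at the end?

58620

1749 + (-33874) = -32125 (11000001010000011)
-32125 + (-40327) = -72452 → wraps to 58620 (01110010011111100)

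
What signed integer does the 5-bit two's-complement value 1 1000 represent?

MSB is 1, so the value is negative.
Invert: 00111. Add 1: 01000 = 8. So the value is −8.

-8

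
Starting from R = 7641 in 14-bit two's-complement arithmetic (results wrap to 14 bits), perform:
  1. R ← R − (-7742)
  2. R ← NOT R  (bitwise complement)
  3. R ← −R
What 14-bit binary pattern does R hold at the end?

Start: R = 7641 = 01110111011001.
R = 7641 − (-7742) = 15383; wraps to -1001 = 11110000010111
R = NOT 11110000010111 = 00001111101000 = 1000
R = −(1000) = -1000 = 11110000011000

11110000011000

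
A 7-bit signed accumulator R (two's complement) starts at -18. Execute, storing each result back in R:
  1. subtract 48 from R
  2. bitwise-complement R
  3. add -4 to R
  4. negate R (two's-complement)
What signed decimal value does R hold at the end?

-61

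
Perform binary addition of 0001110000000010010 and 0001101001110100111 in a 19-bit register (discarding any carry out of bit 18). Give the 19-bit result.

  0001110000000010010
+ 0001101001110100111
= 0011011001110111001

0011011001110111001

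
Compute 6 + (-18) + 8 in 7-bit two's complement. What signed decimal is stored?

6 + (-18) = -12 (1110100)
-12 + 8 = -4 (1111100)

-4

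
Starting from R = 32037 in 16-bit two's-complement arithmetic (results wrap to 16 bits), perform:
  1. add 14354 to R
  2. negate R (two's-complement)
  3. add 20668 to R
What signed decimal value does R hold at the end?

Start: R = 32037 = 0111110100100101.
R = 32037 + 14354 = 46391; wraps to -19145 = 1011010100110111
R = −(-19145) = 19145 = 0100101011001001
R = 19145 + 20668 = 39813; wraps to -25723 = 1001101110000101

-25723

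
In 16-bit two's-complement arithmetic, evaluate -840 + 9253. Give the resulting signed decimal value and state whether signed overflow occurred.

-840 → 1111110010111000
9253 → 0010010000100101
  1111110010111000
+ 0010010000100101
= 0010000011011101  (discard carry-out 1)
Result 0010000011011101: MSB = 0 → value 8413.
Addends have opposite signs, so signed overflow cannot occur.

8413; no overflow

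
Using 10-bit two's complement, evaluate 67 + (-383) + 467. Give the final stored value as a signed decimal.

67 + (-383) = -316 (1011000100)
-316 + 467 = 151 (0010010111)

151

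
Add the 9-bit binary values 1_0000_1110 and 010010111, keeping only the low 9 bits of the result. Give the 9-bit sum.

110100101

  100001110
+ 010010111
= 110100101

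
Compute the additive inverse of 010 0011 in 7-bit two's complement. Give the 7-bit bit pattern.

1011101

Invert: 1011100. Add 1: 1011101.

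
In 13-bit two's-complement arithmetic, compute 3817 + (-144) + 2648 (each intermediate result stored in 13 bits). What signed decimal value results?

-1871

3817 + (-144) = 3673 (0111001011001)
3673 + 2648 = 6321 → wraps to -1871 (1100010110001)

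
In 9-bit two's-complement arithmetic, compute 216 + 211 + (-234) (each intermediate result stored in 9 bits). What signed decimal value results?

193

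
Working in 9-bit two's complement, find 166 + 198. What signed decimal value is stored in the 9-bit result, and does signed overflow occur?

-148; overflow

166 → 010100110
198 → 011000110
  010100110
+ 011000110
= 101101100
Result 101101100: MSB = 1 → 364 − 512 = -148.
Both addends are non-negative but the stored result is negative: signed overflow. The true value 166 + 198 = 364 lies outside [-256, 255].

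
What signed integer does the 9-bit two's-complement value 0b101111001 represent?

MSB is 1, so the value is negative.
Unsigned reading: 377. Subtract 2^9 = 512: 377 − 512 = -135.

-135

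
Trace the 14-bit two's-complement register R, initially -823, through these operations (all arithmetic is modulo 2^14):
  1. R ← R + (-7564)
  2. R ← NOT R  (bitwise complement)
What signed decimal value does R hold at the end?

Start: R = -823 = 11110011001001.
R = -823 + (-7564) = -8387; wraps to 7997 = 01111100111101
R = NOT 01111100111101 = 10000011000010 = -7998

-7998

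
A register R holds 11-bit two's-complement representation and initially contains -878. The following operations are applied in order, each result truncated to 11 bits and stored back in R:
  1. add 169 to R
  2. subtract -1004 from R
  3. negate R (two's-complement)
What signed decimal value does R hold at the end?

Start: R = -878 = 10010010010.
R = -878 + 169 = -709 = 10100111011
R = -709 − (-1004) = 295 = 00100100111
R = −(295) = -295 = 11011011001

-295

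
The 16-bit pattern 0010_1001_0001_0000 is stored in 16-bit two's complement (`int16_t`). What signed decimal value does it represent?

10512

MSB is 0, so the value is non-negative: 0010100100010000 = 10512.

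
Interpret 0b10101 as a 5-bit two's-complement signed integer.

-11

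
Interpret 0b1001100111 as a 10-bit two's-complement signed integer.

-409

MSB is 1, so the value is negative.
Unsigned reading: 615. Subtract 2^10 = 1024: 615 − 1024 = -409.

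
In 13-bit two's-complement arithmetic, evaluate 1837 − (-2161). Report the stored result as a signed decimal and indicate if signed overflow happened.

1837 → 0011100101101
-2161 → 1011110001111
Subtract via negate-and-add: invert 1011110001111 + 1 = 0100001110001 (i.e. 2161).
  0011100101101
+ 0100001110001
= 0111110011110
Result 0111110011110: MSB = 0 → value 3998.
Both addends (after negating the subtrahend) are non-negative and so is the stored result: no signed overflow.

3998; no overflow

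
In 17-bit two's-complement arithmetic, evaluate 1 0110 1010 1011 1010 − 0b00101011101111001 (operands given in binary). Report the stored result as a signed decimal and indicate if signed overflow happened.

1 0110 1010 1011 1010 → 10110101010111010 = -38214 (signed)
0b00101011101111001 → 00101011101111001 = 22393 (signed)
Subtract via negate-and-add: invert 00101011101111001 + 1 = 11010100010000111 (i.e. -22393).
  10110101010111010
+ 11010100010000111
= 10001001101000001  (discard carry-out 1)
Result 10001001101000001: MSB = 1 → 70465 − 131072 = -60607.
Both addends (after negating the subtrahend) are negative and so is the stored result: no signed overflow.

-60607; no overflow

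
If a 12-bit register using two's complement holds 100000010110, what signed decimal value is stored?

-2026

MSB is 1, so the value is negative.
Invert: 011111101001. Add 1: 011111101010 = 2026. So the value is −2026.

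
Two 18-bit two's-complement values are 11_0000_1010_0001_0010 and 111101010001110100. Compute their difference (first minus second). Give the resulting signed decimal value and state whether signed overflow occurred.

11_0000_1010_0001_0010 → 110000101000010010 = -62958 (signed)
111101010001110100 = -11148 (signed)
Subtract via negate-and-add: invert 111101010001110100 + 1 = 000010101110001100 (i.e. 11148).
  110000101000010010
+ 000010101110001100
= 110011010110011110
Result 110011010110011110: MSB = 1 → 210334 − 262144 = -51810.
Addends (after negating the subtrahend) have opposite signs, so signed overflow cannot occur.

-51810; no overflow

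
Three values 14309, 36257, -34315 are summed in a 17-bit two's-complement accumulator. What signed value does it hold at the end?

16251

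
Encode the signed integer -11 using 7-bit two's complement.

1110101

|-11| = 11 = 0001011 in 7 bits.
Invert the bits: 1110100. Add 1: 1110101.
Check: 1110101 reads as 117 − 128 = -11.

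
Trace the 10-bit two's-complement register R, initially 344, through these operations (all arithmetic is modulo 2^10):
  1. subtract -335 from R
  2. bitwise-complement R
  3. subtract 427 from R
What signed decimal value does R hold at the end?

-83

Start: R = 344 = 0101011000.
R = 344 − (-335) = 679; wraps to -345 = 1010100111
R = NOT 1010100111 = 0101011000 = 344
R = 344 − 427 = -83 = 1110101101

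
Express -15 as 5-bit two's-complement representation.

10001

|-15| = 15 = 01111 in 5 bits.
Invert the bits: 10000. Add 1: 10001.
Check: 10001 reads as 17 − 32 = -15.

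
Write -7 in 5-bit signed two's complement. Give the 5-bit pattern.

|-7| = 7 = 00111 in 5 bits.
Invert the bits: 11000. Add 1: 11001.
Check: 11001 reads as 25 − 32 = -7.

11001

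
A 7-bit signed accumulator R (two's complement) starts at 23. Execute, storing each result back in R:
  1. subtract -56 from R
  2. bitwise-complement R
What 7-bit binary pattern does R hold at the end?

0110000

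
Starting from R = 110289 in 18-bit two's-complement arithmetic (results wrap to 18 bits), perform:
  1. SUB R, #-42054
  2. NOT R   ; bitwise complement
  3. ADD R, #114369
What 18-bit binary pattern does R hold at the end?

110110101110101001

Start: R = 110289 = 011010111011010001.
R = 110289 − (-42054) = 152343; wraps to -109801 = 100101001100010111
R = NOT 100101001100010111 = 011010110011101000 = 109800
R = 109800 + 114369 = 224169; wraps to -37975 = 110110101110101001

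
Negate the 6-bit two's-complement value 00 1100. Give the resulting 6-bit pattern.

110100

Invert: 110011. Add 1: 110100.
Check: 001100 = 12, 110100 = -12.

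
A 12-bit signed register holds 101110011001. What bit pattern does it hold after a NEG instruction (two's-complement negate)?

Invert: 010001100110. Add 1: 010001100111.
Check: 101110011001 = -1127, 010001100111 = 1127.

010001100111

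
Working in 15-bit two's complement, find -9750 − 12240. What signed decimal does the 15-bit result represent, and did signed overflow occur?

-9750 → 101100111101010
12240 → 010111111010000
Subtract via negate-and-add: invert 010111111010000 + 1 = 101000000110000 (i.e. -12240).
  101100111101010
+ 101000000110000
= 010101000011010  (discard carry-out 1)
Result 010101000011010: MSB = 0 → value 10778.
Both addends (after negating the subtrahend) are negative but the stored result is non-negative: signed overflow. The true value -9750 − 12240 = -21990 lies outside [-16384, 16383].

10778; overflow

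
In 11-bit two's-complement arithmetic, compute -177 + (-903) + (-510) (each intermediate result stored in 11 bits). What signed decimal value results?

458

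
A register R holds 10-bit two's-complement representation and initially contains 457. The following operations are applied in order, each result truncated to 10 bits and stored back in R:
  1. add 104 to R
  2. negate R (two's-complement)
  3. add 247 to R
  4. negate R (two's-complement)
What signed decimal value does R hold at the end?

Start: R = 457 = 0111001001.
R = 457 + 104 = 561; wraps to -463 = 1000110001
R = −(-463) = 463 = 0111001111
R = 463 + 247 = 710; wraps to -314 = 1011000110
R = −(-314) = 314 = 0100111010

314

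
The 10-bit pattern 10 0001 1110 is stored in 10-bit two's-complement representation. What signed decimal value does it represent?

-482

MSB is 1, so the value is negative.
Unsigned reading: 542. Subtract 2^10 = 1024: 542 − 1024 = -482.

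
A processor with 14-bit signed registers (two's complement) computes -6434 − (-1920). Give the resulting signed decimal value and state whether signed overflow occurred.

-6434 → 10011011011110
-1920 → 11100010000000
Subtract via negate-and-add: invert 11100010000000 + 1 = 00011110000000 (i.e. 1920).
  10011011011110
+ 00011110000000
= 10111001011110
Result 10111001011110: MSB = 1 → 11870 − 16384 = -4514.
Addends (after negating the subtrahend) have opposite signs, so signed overflow cannot occur.

-4514; no overflow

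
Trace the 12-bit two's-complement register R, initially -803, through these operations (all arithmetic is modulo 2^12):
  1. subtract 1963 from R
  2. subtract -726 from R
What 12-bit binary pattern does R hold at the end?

Start: R = -803 = 110011011101.
R = -803 − 1963 = -2766; wraps to 1330 = 010100110010
R = 1330 − (-726) = 2056; wraps to -2040 = 100000001000

100000001000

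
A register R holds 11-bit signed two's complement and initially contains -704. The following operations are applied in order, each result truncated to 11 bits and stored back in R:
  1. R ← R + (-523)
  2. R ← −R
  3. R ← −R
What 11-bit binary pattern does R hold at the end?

01100110101

Start: R = -704 = 10101000000.
R = -704 + (-523) = -1227; wraps to 821 = 01100110101
R = −(821) = -821 = 10011001011
R = −(-821) = 821 = 01100110101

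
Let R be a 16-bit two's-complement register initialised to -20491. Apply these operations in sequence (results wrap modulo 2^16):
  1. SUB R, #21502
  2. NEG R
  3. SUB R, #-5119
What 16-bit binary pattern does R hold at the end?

1011100000001000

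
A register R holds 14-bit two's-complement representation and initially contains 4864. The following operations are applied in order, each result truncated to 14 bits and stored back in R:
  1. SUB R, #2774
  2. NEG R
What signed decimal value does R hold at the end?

Start: R = 4864 = 01001100000000.
R = 4864 − 2774 = 2090 = 00100000101010
R = −(2090) = -2090 = 11011111010110

-2090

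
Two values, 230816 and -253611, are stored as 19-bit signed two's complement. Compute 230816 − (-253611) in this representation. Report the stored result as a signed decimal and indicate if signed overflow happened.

230816 → 0111000010110100000
-253611 → 1000010000101010101
Subtract via negate-and-add: invert 1000010000101010101 + 1 = 0111101111010101011 (i.e. 253611).
  0111000010110100000
+ 0111101111010101011
= 1110110010001001011
Result 1110110010001001011: MSB = 1 → 484427 − 524288 = -39861.
Both addends (after negating the subtrahend) are non-negative but the stored result is negative: signed overflow. The true value 230816 − (-253611) = 484427 lies outside [-262144, 262143].

-39861; overflow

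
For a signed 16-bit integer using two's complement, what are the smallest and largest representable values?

min = -32768, max = 32767

Minimum: −2^15 = -32768.
Maximum: 2^15 − 1 = 32767.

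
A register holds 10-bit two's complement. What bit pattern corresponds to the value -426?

1001010110

|-426| = 426 = 0110101010 in 10 bits.
Invert the bits: 1001010101. Add 1: 1001010110.
Check: 1001010110 reads as 598 − 1024 = -426.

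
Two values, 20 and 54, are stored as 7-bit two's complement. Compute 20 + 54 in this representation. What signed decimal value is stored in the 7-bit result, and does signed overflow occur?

-54; overflow

20 → 0010100
54 → 0110110
  0010100
+ 0110110
= 1001010
Result 1001010: MSB = 1 → 74 − 128 = -54.
Both addends are non-negative but the stored result is negative: signed overflow. The true value 20 + 54 = 74 lies outside [-64, 63].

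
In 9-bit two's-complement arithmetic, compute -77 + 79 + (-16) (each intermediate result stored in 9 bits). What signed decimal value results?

-77 + 79 = 2 (000000010)
2 + (-16) = -14 (111110010)

-14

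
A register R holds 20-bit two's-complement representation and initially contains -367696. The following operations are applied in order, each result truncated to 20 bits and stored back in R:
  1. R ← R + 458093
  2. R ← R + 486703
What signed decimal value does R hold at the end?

-471476

Start: R = -367696 = 10100110001110110000.
R = -367696 + 458093 = 90397 = 00010110000100011101
R = 90397 + 486703 = 577100; wraps to -471476 = 10001100111001001100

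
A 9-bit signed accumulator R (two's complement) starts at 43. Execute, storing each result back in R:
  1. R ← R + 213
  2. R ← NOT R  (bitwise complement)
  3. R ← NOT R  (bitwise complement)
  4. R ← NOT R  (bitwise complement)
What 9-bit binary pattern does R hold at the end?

011111111

Start: R = 43 = 000101011.
R = 43 + 213 = 256; wraps to -256 = 100000000
R = NOT 100000000 = 011111111 = 255
R = NOT 011111111 = 100000000 = -256
R = NOT 100000000 = 011111111 = 255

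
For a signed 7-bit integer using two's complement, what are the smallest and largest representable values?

Minimum: −2^6 = -64.
Maximum: 2^6 − 1 = 63.

min = -64, max = 63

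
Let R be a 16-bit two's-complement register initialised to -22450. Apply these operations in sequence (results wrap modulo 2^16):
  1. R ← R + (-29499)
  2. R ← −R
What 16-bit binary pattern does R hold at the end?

Start: R = -22450 = 1010100001001110.
R = -22450 + (-29499) = -51949; wraps to 13587 = 0011010100010011
R = −(13587) = -13587 = 1100101011101101

1100101011101101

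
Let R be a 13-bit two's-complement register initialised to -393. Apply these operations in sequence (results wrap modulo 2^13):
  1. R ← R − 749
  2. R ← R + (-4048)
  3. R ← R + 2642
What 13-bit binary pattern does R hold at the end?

1011000001100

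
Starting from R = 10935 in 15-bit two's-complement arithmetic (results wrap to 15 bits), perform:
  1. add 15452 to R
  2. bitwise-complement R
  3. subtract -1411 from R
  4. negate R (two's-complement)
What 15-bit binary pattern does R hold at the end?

110000110010001

Start: R = 10935 = 010101010110111.
R = 10935 + 15452 = 26387; wraps to -6381 = 110011100010011
R = NOT 110011100010011 = 001100011101100 = 6380
R = 6380 − (-1411) = 7791 = 001111001101111
R = −(7791) = -7791 = 110000110010001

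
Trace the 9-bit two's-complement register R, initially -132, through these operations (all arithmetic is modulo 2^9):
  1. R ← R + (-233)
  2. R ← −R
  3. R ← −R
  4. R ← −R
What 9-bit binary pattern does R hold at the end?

Start: R = -132 = 101111100.
R = -132 + (-233) = -365; wraps to 147 = 010010011
R = −(147) = -147 = 101101101
R = −(-147) = 147 = 010010011
R = −(147) = -147 = 101101101

101101101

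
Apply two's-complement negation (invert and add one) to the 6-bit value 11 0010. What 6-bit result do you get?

Invert: 001101. Add 1: 001110.
Check: 110010 = -14, 001110 = 14.

001110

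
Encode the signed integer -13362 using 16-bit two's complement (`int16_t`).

|-13362| = 13362 = 0011010000110010 in 16 bits.
Invert the bits: 1100101111001101. Add 1: 1100101111001110.
Check: 1100101111001110 reads as 52174 − 65536 = -13362.

1100101111001110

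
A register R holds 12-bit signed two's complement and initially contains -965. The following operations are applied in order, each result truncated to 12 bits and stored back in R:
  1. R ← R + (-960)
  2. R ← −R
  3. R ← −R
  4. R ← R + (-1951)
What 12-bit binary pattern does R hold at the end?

Start: R = -965 = 110000111011.
R = -965 + (-960) = -1925 = 100001111011
R = −(-1925) = 1925 = 011110000101
R = −(1925) = -1925 = 100001111011
R = -1925 + (-1951) = -3876; wraps to 220 = 000011011100

000011011100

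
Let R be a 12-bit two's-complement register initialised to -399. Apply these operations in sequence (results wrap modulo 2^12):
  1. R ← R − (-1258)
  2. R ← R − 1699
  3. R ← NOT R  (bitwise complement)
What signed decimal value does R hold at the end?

Start: R = -399 = 111001110001.
R = -399 − (-1258) = 859 = 001101011011
R = 859 − 1699 = -840 = 110010111000
R = NOT 110010111000 = 001101000111 = 839

839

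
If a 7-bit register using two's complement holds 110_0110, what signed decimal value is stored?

MSB is 1, so the value is negative.
Unsigned reading: 102. Subtract 2^7 = 128: 102 − 128 = -26.

-26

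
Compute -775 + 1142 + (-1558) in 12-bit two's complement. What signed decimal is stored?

-1191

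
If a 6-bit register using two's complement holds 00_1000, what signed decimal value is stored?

MSB is 0, so the value is non-negative: 001000 = 8.

8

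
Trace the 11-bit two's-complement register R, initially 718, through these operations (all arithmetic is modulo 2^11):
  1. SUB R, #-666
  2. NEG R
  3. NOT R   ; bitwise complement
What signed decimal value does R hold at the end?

Start: R = 718 = 01011001110.
R = 718 − (-666) = 1384; wraps to -664 = 10101101000
R = −(-664) = 664 = 01010011000
R = NOT 01010011000 = 10101100111 = -665

-665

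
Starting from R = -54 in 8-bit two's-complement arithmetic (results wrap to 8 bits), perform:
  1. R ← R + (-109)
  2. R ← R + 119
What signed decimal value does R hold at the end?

Start: R = -54 = 11001010.
R = -54 + (-109) = -163; wraps to 93 = 01011101
R = 93 + 119 = 212; wraps to -44 = 11010100

-44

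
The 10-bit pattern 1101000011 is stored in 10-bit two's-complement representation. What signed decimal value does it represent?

-189

MSB is 1, so the value is negative.
Invert: 0010111100. Add 1: 0010111101 = 189. So the value is −189.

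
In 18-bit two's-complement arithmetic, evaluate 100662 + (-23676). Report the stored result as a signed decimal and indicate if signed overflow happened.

76986; no overflow

100662 → 011000100100110110
-23676 → 111010001110000100
  011000100100110110
+ 111010001110000100
= 010010110010111010  (discard carry-out 1)
Result 010010110010111010: MSB = 0 → value 76986.
Addends have opposite signs, so signed overflow cannot occur.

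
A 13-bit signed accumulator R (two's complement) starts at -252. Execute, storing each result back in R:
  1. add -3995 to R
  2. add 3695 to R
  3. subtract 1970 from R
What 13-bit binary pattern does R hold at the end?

1011000100110

Start: R = -252 = 1111100000100.
R = -252 + (-3995) = -4247; wraps to 3945 = 0111101101001
R = 3945 + 3695 = 7640; wraps to -552 = 1110111011000
R = -552 − 1970 = -2522 = 1011000100110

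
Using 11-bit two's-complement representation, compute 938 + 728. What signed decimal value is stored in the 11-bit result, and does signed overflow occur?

-382; overflow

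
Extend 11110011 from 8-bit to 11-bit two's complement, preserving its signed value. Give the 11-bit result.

MSB of 11110011 is 1; replicate it into the new high bits.
111|11110011 → 11111110011 (still -13).

11111110011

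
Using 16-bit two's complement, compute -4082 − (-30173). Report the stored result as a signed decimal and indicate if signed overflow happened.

-4082 → 1111000000001110
-30173 → 1000101000100011
Subtract via negate-and-add: invert 1000101000100011 + 1 = 0111010111011101 (i.e. 30173).
  1111000000001110
+ 0111010111011101
= 0110010111101011  (discard carry-out 1)
Result 0110010111101011: MSB = 0 → value 26091.
Addends (after negating the subtrahend) have opposite signs, so signed overflow cannot occur.

26091; no overflow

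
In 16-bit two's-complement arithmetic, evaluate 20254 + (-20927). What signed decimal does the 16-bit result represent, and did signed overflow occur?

20254 → 0100111100011110
-20927 → 1010111001000001
  0100111100011110
+ 1010111001000001
= 1111110101011111
Result 1111110101011111: MSB = 1 → 64863 − 65536 = -673.
Addends have opposite signs, so signed overflow cannot occur.

-673; no overflow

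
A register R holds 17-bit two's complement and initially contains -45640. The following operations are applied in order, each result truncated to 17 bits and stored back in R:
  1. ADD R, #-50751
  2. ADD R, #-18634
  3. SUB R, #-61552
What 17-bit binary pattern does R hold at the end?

10010111100011111

Start: R = -45640 = 10100110110111000.
R = -45640 + (-50751) = -96391; wraps to 34681 = 01000011101111001
R = 34681 + (-18634) = 16047 = 00011111010101111
R = 16047 − (-61552) = 77599; wraps to -53473 = 10010111100011111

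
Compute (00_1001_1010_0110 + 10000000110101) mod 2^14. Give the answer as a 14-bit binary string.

10100111011011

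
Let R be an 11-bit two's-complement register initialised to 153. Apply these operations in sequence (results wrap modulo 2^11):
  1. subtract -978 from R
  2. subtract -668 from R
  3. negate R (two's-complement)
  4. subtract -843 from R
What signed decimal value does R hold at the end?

Start: R = 153 = 00010011001.
R = 153 − (-978) = 1131; wraps to -917 = 10001101011
R = -917 − (-668) = -249 = 11100000111
R = −(-249) = 249 = 00011111001
R = 249 − (-843) = 1092; wraps to -956 = 10001000100

-956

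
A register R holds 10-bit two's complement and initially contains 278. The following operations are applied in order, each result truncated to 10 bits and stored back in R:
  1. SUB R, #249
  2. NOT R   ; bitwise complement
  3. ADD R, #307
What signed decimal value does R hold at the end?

277

Start: R = 278 = 0100010110.
R = 278 − 249 = 29 = 0000011101
R = NOT 0000011101 = 1111100010 = -30
R = -30 + 307 = 277 = 0100010101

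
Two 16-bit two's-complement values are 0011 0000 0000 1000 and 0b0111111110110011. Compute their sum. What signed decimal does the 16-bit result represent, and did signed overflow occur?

0011 0000 0000 1000 → 0011000000001000 = 12296 (signed)
0b0111111110110011 → 0111111110110011 = 32691 (signed)
  0011000000001000
+ 0111111110110011
= 1010111110111011
Result 1010111110111011: MSB = 1 → 44987 − 65536 = -20549.
Both addends are non-negative but the stored result is negative: signed overflow. The true value 12296 + 32691 = 44987 lies outside [-32768, 32767].

-20549; overflow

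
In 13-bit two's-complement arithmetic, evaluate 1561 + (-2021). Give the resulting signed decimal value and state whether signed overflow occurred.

1561 → 0011000011001
-2021 → 1100000011011
  0011000011001
+ 1100000011011
= 1111000110100
Result 1111000110100: MSB = 1 → 7732 − 8192 = -460.
Addends have opposite signs, so signed overflow cannot occur.

-460; no overflow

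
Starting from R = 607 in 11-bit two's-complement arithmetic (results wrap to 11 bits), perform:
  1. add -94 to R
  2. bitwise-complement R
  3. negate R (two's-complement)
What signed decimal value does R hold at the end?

Start: R = 607 = 01001011111.
R = 607 + (-94) = 513 = 01000000001
R = NOT 01000000001 = 10111111110 = -514
R = −(-514) = 514 = 01000000010

514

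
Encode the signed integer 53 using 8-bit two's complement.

00110101

53 is non-negative, so write it directly in 8 bits: 00110101.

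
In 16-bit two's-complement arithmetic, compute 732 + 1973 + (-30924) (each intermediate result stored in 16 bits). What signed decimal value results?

-28219

732 + 1973 = 2705 (0000101010010001)
2705 + (-30924) = -28219 (1001000111000101)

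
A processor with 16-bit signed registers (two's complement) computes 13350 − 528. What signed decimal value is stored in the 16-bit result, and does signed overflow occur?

12822; no overflow

13350 → 0011010000100110
528 → 0000001000010000
Subtract via negate-and-add: invert 0000001000010000 + 1 = 1111110111110000 (i.e. -528).
  0011010000100110
+ 1111110111110000
= 0011001000010110  (discard carry-out 1)
Result 0011001000010110: MSB = 0 → value 12822.
Addends (after negating the subtrahend) have opposite signs, so signed overflow cannot occur.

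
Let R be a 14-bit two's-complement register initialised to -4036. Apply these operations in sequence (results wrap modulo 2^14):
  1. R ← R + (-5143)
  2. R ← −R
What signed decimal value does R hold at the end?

Start: R = -4036 = 11000000111100.
R = -4036 + (-5143) = -9179; wraps to 7205 = 01110000100101
R = −(7205) = -7205 = 10001111011011

-7205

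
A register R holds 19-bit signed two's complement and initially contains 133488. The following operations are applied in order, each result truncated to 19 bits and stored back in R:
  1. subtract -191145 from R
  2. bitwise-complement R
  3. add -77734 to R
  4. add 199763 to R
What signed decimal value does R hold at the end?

-202605

Start: R = 133488 = 0100000100101110000.
R = 133488 − (-191145) = 324633; wraps to -199655 = 1001111010000011001
R = NOT 1001111010000011001 = 0110000101111100110 = 199654
R = 199654 + (-77734) = 121920 = 0011101110001000000
R = 121920 + 199763 = 321683; wraps to -202605 = 1001110100010010011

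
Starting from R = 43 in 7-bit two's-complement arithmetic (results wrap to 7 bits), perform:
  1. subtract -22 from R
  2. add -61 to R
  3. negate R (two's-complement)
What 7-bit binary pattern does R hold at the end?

Start: R = 43 = 0101011.
R = 43 − (-22) = 65; wraps to -63 = 1000001
R = -63 + (-61) = -124; wraps to 4 = 0000100
R = −(4) = -4 = 1111100

1111100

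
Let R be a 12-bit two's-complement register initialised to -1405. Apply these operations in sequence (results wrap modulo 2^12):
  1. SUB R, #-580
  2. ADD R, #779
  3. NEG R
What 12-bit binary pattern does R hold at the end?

Start: R = -1405 = 101010000011.
R = -1405 − (-580) = -825 = 110011000111
R = -825 + 779 = -46 = 111111010010
R = −(-46) = 46 = 000000101110

000000101110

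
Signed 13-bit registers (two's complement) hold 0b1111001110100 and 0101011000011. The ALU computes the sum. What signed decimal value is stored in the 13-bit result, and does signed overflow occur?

2359; no overflow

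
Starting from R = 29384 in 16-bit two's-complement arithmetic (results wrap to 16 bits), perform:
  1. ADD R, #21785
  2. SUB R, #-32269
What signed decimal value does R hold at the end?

Start: R = 29384 = 0111001011001000.
R = 29384 + 21785 = 51169; wraps to -14367 = 1100011111100001
R = -14367 − (-32269) = 17902 = 0100010111101110

17902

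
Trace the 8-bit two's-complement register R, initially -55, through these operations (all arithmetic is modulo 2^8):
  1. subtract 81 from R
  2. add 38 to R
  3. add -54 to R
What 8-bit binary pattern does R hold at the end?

Start: R = -55 = 11001001.
R = -55 − 81 = -136; wraps to 120 = 01111000
R = 120 + 38 = 158; wraps to -98 = 10011110
R = -98 + (-54) = -152; wraps to 104 = 01101000

01101000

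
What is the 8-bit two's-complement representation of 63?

00111111

63 is non-negative, so write it directly in 8 bits: 00111111.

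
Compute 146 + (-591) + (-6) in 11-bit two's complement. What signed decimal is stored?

-451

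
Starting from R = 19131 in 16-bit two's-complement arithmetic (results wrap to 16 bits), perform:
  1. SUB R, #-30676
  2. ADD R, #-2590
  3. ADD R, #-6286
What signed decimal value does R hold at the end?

-24605

Start: R = 19131 = 0100101010111011.
R = 19131 − (-30676) = 49807; wraps to -15729 = 1100001010001111
R = -15729 + (-2590) = -18319 = 1011100001110001
R = -18319 + (-6286) = -24605 = 1001111111100011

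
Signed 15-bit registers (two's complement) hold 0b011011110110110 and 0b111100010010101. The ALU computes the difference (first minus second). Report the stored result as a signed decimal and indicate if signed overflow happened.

16161; no overflow

0b011011110110110 → 011011110110110 = 14262 (signed)
0b111100010010101 → 111100010010101 = -1899 (signed)
Subtract via negate-and-add: invert 111100010010101 + 1 = 000011101101011 (i.e. 1899).
  011011110110110
+ 000011101101011
= 011111100100001
Result 011111100100001: MSB = 0 → value 16161.
Both addends (after negating the subtrahend) are non-negative and so is the stored result: no signed overflow.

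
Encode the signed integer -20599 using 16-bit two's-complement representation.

1010111110001001

|-20599| = 20599 = 0101000001110111 in 16 bits.
Invert the bits: 1010111110001000. Add 1: 1010111110001001.
Check: 1010111110001001 reads as 44937 − 65536 = -20599.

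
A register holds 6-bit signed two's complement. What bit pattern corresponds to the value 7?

7 is non-negative, so write it directly in 6 bits: 000111.

000111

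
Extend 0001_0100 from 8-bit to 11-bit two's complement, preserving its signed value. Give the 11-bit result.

00000010100

MSB of 00010100 is 0; replicate it into the new high bits.
000|00010100 → 00000010100 (still 20).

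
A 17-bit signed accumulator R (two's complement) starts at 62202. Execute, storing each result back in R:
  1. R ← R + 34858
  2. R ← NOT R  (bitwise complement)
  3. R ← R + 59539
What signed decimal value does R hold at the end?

-37522

Start: R = 62202 = 01111001011111010.
R = 62202 + 34858 = 97060; wraps to -34012 = 10111101100100100
R = NOT 10111101100100100 = 01000010011011011 = 34011
R = 34011 + 59539 = 93550; wraps to -37522 = 10110110101101110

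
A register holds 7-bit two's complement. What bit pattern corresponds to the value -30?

1100010

|-30| = 30 = 0011110 in 7 bits.
Invert the bits: 1100001. Add 1: 1100010.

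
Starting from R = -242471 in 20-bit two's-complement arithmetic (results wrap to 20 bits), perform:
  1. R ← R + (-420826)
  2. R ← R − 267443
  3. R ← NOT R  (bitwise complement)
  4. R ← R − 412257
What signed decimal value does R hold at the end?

518482

Start: R = -242471 = 11000100110011011001.
R = -242471 + (-420826) = -663297; wraps to 385279 = 01011110000011111111
R = 385279 − 267443 = 117836 = 00011100110001001100
R = NOT 00011100110001001100 = 11100011001110110011 = -117837
R = -117837 − 412257 = -530094; wraps to 518482 = 01111110100101010010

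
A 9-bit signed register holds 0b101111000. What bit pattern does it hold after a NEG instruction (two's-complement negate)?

010001000

Invert: 010000111. Add 1: 010001000.
Check: 101111000 = -136, 010001000 = 136.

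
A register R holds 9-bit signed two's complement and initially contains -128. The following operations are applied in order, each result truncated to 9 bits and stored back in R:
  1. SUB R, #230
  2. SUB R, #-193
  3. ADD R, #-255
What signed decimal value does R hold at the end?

Start: R = -128 = 110000000.
R = -128 − 230 = -358; wraps to 154 = 010011010
R = 154 − (-193) = 347; wraps to -165 = 101011011
R = -165 + (-255) = -420; wraps to 92 = 001011100

92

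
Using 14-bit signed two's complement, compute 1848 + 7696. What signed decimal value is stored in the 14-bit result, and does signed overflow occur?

1848 → 00011100111000
7696 → 01111000010000
  00011100111000
+ 01111000010000
= 10010101001000
Result 10010101001000: MSB = 1 → 9544 − 16384 = -6840.
Both addends are non-negative but the stored result is negative: signed overflow. The true value 1848 + 7696 = 9544 lies outside [-8192, 8191].

-6840; overflow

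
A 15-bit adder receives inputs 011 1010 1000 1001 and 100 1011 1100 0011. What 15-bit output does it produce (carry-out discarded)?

  011101010001001
+ 100101111000011
= 000011001001100  (discard carry-out 1)

000011001001100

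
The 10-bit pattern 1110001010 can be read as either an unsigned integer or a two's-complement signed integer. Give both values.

unsigned = 906, signed = -118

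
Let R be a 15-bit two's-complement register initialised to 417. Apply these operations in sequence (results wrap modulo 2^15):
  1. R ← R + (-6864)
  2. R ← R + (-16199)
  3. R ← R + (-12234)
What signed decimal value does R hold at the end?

Start: R = 417 = 000000110100001.
R = 417 + (-6864) = -6447 = 110011011010001
R = -6447 + (-16199) = -22646; wraps to 10122 = 010011110001010
R = 10122 + (-12234) = -2112 = 111011111000000

-2112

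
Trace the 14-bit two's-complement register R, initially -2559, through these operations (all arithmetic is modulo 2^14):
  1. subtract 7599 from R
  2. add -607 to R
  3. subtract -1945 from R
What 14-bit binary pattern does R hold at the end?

01110110001100

Start: R = -2559 = 11011000000001.
R = -2559 − 7599 = -10158; wraps to 6226 = 01100001010010
R = 6226 + (-607) = 5619 = 01010111110011
R = 5619 − (-1945) = 7564 = 01110110001100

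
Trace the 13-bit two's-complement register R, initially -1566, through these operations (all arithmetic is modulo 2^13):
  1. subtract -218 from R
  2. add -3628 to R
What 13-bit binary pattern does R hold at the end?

0110010010000

Start: R = -1566 = 1100111100010.
R = -1566 − (-218) = -1348 = 1101010111100
R = -1348 + (-3628) = -4976; wraps to 3216 = 0110010010000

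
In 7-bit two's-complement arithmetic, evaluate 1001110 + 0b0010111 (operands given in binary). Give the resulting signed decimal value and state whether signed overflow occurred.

1001110 = -50 (signed)
0b0010111 → 0010111 = 23 (signed)
  1001110
+ 0010111
= 1100101
Result 1100101: MSB = 1 → 101 − 128 = -27.
Addends have opposite signs, so signed overflow cannot occur.

-27; no overflow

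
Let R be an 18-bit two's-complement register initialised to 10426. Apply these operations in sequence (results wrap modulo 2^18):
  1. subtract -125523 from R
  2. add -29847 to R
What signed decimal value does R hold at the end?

106102

Start: R = 10426 = 000010100010111010.
R = 10426 − (-125523) = 135949; wraps to -126195 = 100001001100001101
R = -126195 + (-29847) = -156042; wraps to 106102 = 011001111001110110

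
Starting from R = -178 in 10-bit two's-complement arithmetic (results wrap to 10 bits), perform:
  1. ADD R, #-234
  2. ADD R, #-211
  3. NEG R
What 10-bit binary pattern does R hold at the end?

Start: R = -178 = 1101001110.
R = -178 + (-234) = -412 = 1001100100
R = -412 + (-211) = -623; wraps to 401 = 0110010001
R = −(401) = -401 = 1001101111

1001101111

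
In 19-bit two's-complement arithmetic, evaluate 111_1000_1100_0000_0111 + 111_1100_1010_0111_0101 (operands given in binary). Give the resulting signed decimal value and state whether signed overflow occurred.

-43396; no overflow

111_1000_1100_0000_0111 → 1111000110000000111 = -29689 (signed)
111_1100_1010_0111_0101 → 1111100101001110101 = -13707 (signed)
  1111000110000000111
+ 1111100101001110101
= 1110101011001111100  (discard carry-out 1)
Result 1110101011001111100: MSB = 1 → 480892 − 524288 = -43396.
Both addends are negative and so is the stored result: no signed overflow.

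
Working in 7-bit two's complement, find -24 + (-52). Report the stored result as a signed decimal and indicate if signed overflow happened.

52; overflow

-24 → 1101000
-52 → 1001100
  1101000
+ 1001100
= 0110100  (discard carry-out 1)
Result 0110100: MSB = 0 → value 52.
Both addends are negative but the stored result is non-negative: signed overflow. The true value -24 + (-52) = -76 lies outside [-64, 63].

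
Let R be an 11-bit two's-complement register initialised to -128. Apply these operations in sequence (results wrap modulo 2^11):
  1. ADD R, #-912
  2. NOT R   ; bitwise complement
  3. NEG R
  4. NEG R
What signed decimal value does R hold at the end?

Start: R = -128 = 11110000000.
R = -128 + (-912) = -1040; wraps to 1008 = 01111110000
R = NOT 01111110000 = 10000001111 = -1009
R = −(-1009) = 1009 = 01111110001
R = −(1009) = -1009 = 10000001111

-1009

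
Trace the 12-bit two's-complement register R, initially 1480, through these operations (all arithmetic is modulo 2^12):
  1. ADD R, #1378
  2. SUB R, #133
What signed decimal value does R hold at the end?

Start: R = 1480 = 010111001000.
R = 1480 + 1378 = 2858; wraps to -1238 = 101100101010
R = -1238 − 133 = -1371 = 101010100101

-1371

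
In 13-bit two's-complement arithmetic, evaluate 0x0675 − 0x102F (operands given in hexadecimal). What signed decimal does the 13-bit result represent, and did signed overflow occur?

-2490; overflow

0x0675 = 0011001110101 = 1653 (signed)
0x102F = 1000000101111 = -4049 (signed)
Subtract via negate-and-add: invert 1000000101111 + 1 = 0111111010001 (i.e. 4049).
  0011001110101
+ 0111111010001
= 1011001000110
Result 1011001000110: MSB = 1 → 5702 − 8192 = -2490.
Both addends (after negating the subtrahend) are non-negative but the stored result is negative: signed overflow. The true value 1653 − (-4049) = 5702 lies outside [-4096, 4095].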